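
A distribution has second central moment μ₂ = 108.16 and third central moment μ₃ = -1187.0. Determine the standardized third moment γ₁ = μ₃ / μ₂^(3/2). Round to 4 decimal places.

-1.0552

σ = √μ₂ = √108.16 = 10.40000
σ³ = μ₂^(3/2) = 1124.86400
γ₁ = μ₃/σ³ = -1187.0 / 1124.86400 ≈ -1.0552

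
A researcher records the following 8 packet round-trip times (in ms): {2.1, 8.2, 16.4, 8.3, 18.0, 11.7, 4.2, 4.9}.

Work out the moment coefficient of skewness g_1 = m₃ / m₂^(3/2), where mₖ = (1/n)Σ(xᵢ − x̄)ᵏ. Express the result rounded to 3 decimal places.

0.393

x̄ = (2.1 + 8.2 + 16.4 + 8.3 + 18.0 + 11.7 + 4.2 + 4.9) / 8 = 9.2250
deviations (xᵢ − x̄): -7.1250, -1.0250, 7.1750, -0.9250, 8.7750, 2.4750, -5.0250, -4.3250
Σ(xᵢ − x̄)² = 231.2350 ⇒ m₂ = 231.2350/8 = 28.90437
Σ(xᵢ − x̄)³ = 488.8553 ⇒ m₃ = 488.8553/8 = 61.10691
m₂^(3/2) = 28.90437^(1.5) = 155.39798
g_1 = m₃ / m₂^(3/2) = 61.10691 / 155.39798 ≈ 0.393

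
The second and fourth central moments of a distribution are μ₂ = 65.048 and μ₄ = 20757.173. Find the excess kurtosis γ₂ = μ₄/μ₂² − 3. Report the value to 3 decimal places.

μ₂² = 65.048² = 4231.24230
μ₄/μ₂² = 20757.173 / 4231.24230 = 4.90569
γ₂ = 4.90569 − 3 ≈ 1.906

1.906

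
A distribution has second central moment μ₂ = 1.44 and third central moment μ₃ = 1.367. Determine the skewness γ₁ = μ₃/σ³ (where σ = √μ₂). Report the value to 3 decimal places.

0.791

σ = √μ₂ = √1.44 = 1.20000
σ³ = μ₂^(3/2) = 1.72800
γ₁ = μ₃/σ³ = 1.367 / 1.72800 ≈ 0.791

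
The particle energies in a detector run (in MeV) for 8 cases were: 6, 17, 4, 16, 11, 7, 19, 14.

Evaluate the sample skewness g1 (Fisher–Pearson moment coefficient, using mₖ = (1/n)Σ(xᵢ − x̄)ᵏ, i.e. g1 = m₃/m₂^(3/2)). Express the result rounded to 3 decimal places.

x̄ = (6 + 17 + 4 + 16 + 11 + 7 + 19 + 14) / 8 = 11.7500
deviations (xᵢ − x̄): -5.7500, 5.2500, -7.7500, 4.2500, -0.7500, -4.7500, 7.2500, 2.2500
Σ(xᵢ − x̄)² = 219.5000 ⇒ m₂ = 219.5000/8 = 27.43750
Σ(xᵢ − x̄)³ = -149.2500 ⇒ m₃ = -149.2500/8 = -18.65625
m₂^(3/2) = 27.43750^(1.5) = 143.71987
g1 = m₃ / m₂^(3/2) = -18.65625 / 143.71987 ≈ -0.130

-0.130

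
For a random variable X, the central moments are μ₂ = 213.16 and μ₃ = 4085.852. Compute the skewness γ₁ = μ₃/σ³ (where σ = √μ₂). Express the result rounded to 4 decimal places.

1.3129

σ = √μ₂ = √213.16 = 14.60000
σ³ = μ₂^(3/2) = 3112.13600
γ₁ = μ₃/σ³ = 4085.852 / 3112.13600 ≈ 1.3129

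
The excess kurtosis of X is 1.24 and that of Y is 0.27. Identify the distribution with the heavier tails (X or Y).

X

Higher excess kurtosis ⇒ heavier tails relative to the normal distribution.
1.24 vs 0.27: the larger is 1.24, so X has heavier tails.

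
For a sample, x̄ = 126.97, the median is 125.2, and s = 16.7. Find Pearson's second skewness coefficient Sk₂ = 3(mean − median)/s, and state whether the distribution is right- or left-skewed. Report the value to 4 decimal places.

Sk₂ = 3(126.97 − 125.2) / 16.7 = 3 × 1.7700 / 16.7
    = 5.3100 / 16.7 ≈ 0.3180
Sk₂ > 0 ⇒ mean > median ⇒ right-skewed (positive skew).

0.3180, right-skewed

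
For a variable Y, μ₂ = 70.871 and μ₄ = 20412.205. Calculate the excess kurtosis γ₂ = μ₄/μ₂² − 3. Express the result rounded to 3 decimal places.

1.064

μ₂² = 70.871² = 5022.69864
μ₄/μ₂² = 20412.205 / 5022.69864 = 4.06399
γ₂ = 4.06399 − 3 ≈ 1.064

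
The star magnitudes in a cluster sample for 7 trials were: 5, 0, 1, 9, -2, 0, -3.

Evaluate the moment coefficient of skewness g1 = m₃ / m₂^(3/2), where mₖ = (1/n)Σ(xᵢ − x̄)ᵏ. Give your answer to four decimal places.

0.8435

x̄ = (5 + 0 + 1 + 9 - 2 + 0 - 3) / 7 = 1.4286
deviations (xᵢ − x̄): 3.5714, -1.4286, -0.4286, 7.5714, -3.4286, -1.4286, -4.4286
Σ(xᵢ − x̄)² = 105.7143 ⇒ m₂ = 105.7143/7 = 15.10204
Σ(xᵢ − x̄)³ = 346.5306 ⇒ m₃ = 346.5306/7 = 49.50437
m₂^(3/2) = 15.10204^(1.5) = 58.68856
g1 = m₃ / m₂^(3/2) = 49.50437 / 58.68856 ≈ 0.8435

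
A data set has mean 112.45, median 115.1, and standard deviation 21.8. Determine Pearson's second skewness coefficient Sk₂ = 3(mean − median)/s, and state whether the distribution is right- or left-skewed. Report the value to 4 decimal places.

Sk₂ = 3(112.45 − 115.1) / 21.8 = 3 × -2.6500 / 21.8
    = -7.9500 / 21.8 ≈ -0.3647
Sk₂ < 0 ⇒ mean < median ⇒ left-skewed (negative skew).

-0.3647, left-skewed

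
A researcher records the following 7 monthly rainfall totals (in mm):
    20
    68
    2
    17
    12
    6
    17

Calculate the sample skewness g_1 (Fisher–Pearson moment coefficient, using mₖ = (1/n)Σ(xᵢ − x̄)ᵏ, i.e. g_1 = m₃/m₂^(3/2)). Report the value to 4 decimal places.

1.6718

x̄ = (20 + 68 + 2 + 17 + 12 + 6 + 17) / 7 = 20.2857
deviations (xᵢ − x̄): -0.2857, 47.7143, -18.2857, -3.2857, -8.2857, -14.2857, -3.2857
Σ(xᵢ − x̄)² = 2905.4286 ⇒ m₂ = 2905.4286/7 = 415.06122
Σ(xᵢ − x̄)³ = 98959.4694 ⇒ m₃ = 98959.4694/7 = 14137.06706
m₂^(3/2) = 415.06122^(1.5) = 8456.06367
g_1 = m₃ / m₂^(3/2) = 14137.06706 / 8456.06367 ≈ 1.6718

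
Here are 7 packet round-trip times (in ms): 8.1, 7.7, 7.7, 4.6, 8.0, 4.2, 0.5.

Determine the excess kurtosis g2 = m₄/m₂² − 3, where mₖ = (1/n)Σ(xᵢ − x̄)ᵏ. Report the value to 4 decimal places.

-0.4538

x̄ = 5.8286
Σ(xᵢ − x̄)² = 49.4343 ⇒ m₂ = 7.06204
Σ(xᵢ − x̄)⁴ = 888.8963 ⇒ m₄ = 126.98518
m₂² = 49.87242
g2 = m₄/m₂² − 3 = 2.54620 − 3 ≈ -0.4538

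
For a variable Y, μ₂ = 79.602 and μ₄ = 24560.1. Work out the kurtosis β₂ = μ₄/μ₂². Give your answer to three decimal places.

μ₂² = 79.602² = 6336.47840
μ₄/μ₂² = 24560.1 / 6336.47840 = 3.87599
β₂ ≈ 3.876

3.876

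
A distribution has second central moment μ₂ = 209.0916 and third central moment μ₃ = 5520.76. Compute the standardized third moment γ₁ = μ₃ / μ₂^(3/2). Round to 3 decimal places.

σ = √μ₂ = √209.0916 = 14.46000
σ³ = μ₂^(3/2) = 3023.46454
γ₁ = μ₃/σ³ = 5520.76 / 3023.46454 ≈ 1.826

1.826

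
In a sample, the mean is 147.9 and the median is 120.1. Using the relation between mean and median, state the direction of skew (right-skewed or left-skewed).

right-skewed

mean − median = 147.9 − 120.1 = 27.8
mean > median ⇒ the longer tail is on the right ⇒ right-skewed (positively skewed).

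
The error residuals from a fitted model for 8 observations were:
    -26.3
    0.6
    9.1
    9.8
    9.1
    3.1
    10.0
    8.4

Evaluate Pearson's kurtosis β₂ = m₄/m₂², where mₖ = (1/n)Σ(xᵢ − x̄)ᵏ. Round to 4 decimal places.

5.2582

x̄ = 2.9750
Σ(xᵢ − x̄)² = 1063.0750 ⇒ m₂ = 132.88438
Σ(xᵢ − x̄)⁴ = 742810.9835 ⇒ m₄ = 92851.37294
m₂² = 17658.25712
β₂ = m₄/m₂² = 92851.37294 / 17658.25712 ≈ 5.2582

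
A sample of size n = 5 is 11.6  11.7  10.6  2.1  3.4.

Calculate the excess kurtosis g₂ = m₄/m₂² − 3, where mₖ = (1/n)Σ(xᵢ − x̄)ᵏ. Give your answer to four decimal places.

x̄ = 7.8800
Σ(xᵢ − x̄)² = 89.3080 ⇒ m₂ = 17.86160
Σ(xᵢ − x̄)⁴ = 1978.1179 ⇒ m₄ = 395.62358
m₂² = 319.03675
g₂ = m₄/m₂² − 3 = 1.24006 − 3 ≈ -1.7599

-1.7599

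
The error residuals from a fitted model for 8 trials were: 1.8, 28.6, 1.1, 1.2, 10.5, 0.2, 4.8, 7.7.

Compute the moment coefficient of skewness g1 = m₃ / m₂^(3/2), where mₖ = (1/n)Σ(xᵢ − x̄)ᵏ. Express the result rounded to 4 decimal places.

x̄ = (1.8 + 28.6 + 1.1 + 1.2 + 10.5 + 0.2 + 4.8 + 7.7) / 8 = 6.9875
deviations (xᵢ − x̄): -5.1875, 21.6125, -5.8875, -5.7875, 3.5125, -6.7875, -2.1875, 0.7125
Σ(xᵢ − x̄)² = 625.8688 ⇒ m₂ = 625.8688/8 = 78.23359
Σ(xᵢ − x̄)³ = 9278.2051 ⇒ m₃ = 9278.2051/8 = 1159.77564
m₂^(3/2) = 78.23359^(1.5) = 691.97423
g1 = m₃ / m₂^(3/2) = 1159.77564 / 691.97423 ≈ 1.6760

1.6760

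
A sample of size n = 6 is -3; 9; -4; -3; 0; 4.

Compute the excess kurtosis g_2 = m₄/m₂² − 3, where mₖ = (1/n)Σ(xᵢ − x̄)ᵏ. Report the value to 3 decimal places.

x̄ = 0.5000
Σ(xᵢ − x̄)² = 129.5000 ⇒ m₂ = 21.58333
Σ(xᵢ − x̄)⁴ = 6080.3750 ⇒ m₄ = 1013.39583
m₂² = 465.84028
g_2 = m₄/m₂² − 3 = 2.17541 − 3 ≈ -0.825

-0.825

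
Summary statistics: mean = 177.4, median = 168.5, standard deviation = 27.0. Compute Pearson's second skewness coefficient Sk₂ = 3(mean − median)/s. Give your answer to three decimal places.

Sk₂ = 3(177.4 − 168.5) / 27.0 = 3 × 8.9000 / 27.0
    = 26.7000 / 27.0 ≈ 0.989

0.989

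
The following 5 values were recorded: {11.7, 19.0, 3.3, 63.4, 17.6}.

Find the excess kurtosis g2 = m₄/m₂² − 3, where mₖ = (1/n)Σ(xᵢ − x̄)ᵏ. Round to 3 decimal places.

-0.056

x̄ = 23.0000
Σ(xᵢ − x̄)² = 2193.1000 ⇒ m₂ = 438.62000
Σ(xᵢ − x̄)⁴ = 2831971.1554 ⇒ m₄ = 566394.23108
m₂² = 192387.50440
g2 = m₄/m₂² − 3 = 2.94403 − 3 ≈ -0.056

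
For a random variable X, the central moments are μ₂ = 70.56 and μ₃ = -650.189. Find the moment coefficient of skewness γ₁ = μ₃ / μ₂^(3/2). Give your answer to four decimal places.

-1.0970

σ = √μ₂ = √70.56 = 8.40000
σ³ = μ₂^(3/2) = 592.70400
γ₁ = μ₃/σ³ = -650.189 / 592.70400 ≈ -1.0970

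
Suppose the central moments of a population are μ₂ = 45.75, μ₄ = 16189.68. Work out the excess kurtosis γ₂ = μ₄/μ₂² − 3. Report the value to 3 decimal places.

μ₂² = 45.75² = 2093.06250
μ₄/μ₂² = 16189.68 / 2093.06250 = 7.73492
γ₂ = 7.73492 − 3 ≈ 4.735

4.735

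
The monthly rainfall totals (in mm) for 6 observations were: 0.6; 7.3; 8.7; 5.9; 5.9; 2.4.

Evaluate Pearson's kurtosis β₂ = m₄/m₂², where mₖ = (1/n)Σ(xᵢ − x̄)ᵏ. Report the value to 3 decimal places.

1.830

x̄ = 5.1333
Σ(xᵢ − x̄)² = 46.6133 ⇒ m₂ = 7.76889
Σ(xᵢ − x̄)⁴ = 662.7211 ⇒ m₄ = 110.45352
m₂² = 60.35563
β₂ = m₄/m₂² = 110.45352 / 60.35563 ≈ 1.830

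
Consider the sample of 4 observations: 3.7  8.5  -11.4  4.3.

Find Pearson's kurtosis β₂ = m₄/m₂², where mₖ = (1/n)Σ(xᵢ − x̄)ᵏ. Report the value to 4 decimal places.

x̄ = 1.2750
Σ(xᵢ − x̄)² = 227.8875 ⇒ m₂ = 56.97188
Σ(xᵢ − x̄)⁴ = 28653.4508 ⇒ m₄ = 7163.36270
m₂² = 3245.79454
β₂ = m₄/m₂² = 7163.36270 / 3245.79454 ≈ 2.2070

2.2070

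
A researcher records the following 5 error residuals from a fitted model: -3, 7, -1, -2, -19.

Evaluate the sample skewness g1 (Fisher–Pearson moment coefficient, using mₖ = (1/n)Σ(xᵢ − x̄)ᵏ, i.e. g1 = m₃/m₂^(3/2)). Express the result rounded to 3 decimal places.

x̄ = (-3 + 7 - 1 - 2 - 19) / 5 = -3.6000
deviations (xᵢ − x̄): 0.6000, 10.6000, 2.6000, 1.6000, -15.4000
Σ(xᵢ − x̄)² = 359.2000 ⇒ m₂ = 359.2000/5 = 71.84000
Σ(xᵢ − x̄)³ = -2439.3600 ⇒ m₃ = -2439.3600/5 = -487.87200
m₂^(3/2) = 71.84000^(1.5) = 608.90492
g1 = m₃ / m₂^(3/2) = -487.87200 / 608.90492 ≈ -0.801

-0.801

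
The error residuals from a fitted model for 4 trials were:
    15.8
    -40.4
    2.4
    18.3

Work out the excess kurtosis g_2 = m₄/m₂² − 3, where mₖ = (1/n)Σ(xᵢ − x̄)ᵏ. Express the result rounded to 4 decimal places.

x̄ = -0.9750
Σ(xᵢ − x̄)² = 2218.6475 ⇒ m₂ = 554.66187
Σ(xᵢ − x̄)⁴ = 2633291.0399 ⇒ m₄ = 658322.75998
m₂² = 307649.79558
g_2 = m₄/m₂² − 3 = 2.13984 − 3 ≈ -0.8602

-0.8602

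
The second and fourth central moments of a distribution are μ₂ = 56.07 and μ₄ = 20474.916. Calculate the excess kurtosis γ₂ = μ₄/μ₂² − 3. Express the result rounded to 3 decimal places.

3.513

μ₂² = 56.07² = 3143.84490
μ₄/μ₂² = 20474.916 / 3143.84490 = 6.51270
γ₂ = 6.51270 − 3 ≈ 3.513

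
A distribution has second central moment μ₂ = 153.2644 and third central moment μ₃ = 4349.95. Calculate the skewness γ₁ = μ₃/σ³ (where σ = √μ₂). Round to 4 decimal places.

2.2926

σ = √μ₂ = √153.2644 = 12.38000
σ³ = μ₂^(3/2) = 1897.41327
γ₁ = μ₃/σ³ = 4349.95 / 1897.41327 ≈ 2.2926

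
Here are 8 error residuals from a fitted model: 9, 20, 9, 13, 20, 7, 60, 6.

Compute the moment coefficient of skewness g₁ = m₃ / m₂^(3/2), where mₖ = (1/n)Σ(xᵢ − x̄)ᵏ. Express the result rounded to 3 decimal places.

x̄ = (9 + 20 + 9 + 13 + 20 + 7 + 60 + 6) / 8 = 18.0000
deviations (xᵢ − x̄): -9.0000, 2.0000, -9.0000, -5.0000, 2.0000, -11.0000, 42.0000, -12.0000
Σ(xᵢ − x̄)² = 2224.0000 ⇒ m₂ = 2224.0000/8 = 278.00000
Σ(xᵢ − x̄)³ = 69462.0000 ⇒ m₃ = 69462.0000/8 = 8682.75000
m₂^(3/2) = 278.00000^(1.5) = 4635.18630
g₁ = m₃ / m₂^(3/2) = 8682.75000 / 4635.18630 ≈ 1.873

1.873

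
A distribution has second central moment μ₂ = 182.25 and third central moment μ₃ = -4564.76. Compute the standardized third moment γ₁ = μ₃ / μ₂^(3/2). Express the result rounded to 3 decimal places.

-1.855

σ = √μ₂ = √182.25 = 13.50000
σ³ = μ₂^(3/2) = 2460.37500
γ₁ = μ₃/σ³ = -4564.76 / 2460.37500 ≈ -1.855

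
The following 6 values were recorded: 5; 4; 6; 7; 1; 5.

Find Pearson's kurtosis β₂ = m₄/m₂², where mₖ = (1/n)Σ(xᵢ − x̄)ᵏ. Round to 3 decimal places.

2.818

x̄ = 4.6667
Σ(xᵢ − x̄)² = 21.3333 ⇒ m₂ = 3.55556
Σ(xᵢ − x̄)⁴ = 213.7778 ⇒ m₄ = 35.62963
m₂² = 12.64198
β₂ = m₄/m₂² = 35.62963 / 12.64198 ≈ 2.818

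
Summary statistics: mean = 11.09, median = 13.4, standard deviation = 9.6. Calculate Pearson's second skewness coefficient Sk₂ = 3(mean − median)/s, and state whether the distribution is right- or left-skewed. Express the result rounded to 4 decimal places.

-0.7219, left-skewed

Sk₂ = 3(11.09 − 13.4) / 9.6 = 3 × -2.3100 / 9.6
    = -6.9300 / 9.6 ≈ -0.7219
Sk₂ < 0 ⇒ mean < median ⇒ left-skewed (negative skew).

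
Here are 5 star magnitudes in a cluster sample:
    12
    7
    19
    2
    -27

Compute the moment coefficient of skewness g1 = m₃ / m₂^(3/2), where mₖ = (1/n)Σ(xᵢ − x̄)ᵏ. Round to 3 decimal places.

x̄ = (12 + 7 + 19 + 2 - 27) / 5 = 2.6000
deviations (xᵢ − x̄): 9.4000, 4.4000, 16.4000, -0.6000, -29.6000
Σ(xᵢ − x̄)² = 1253.2000 ⇒ m₂ = 1253.2000/5 = 250.64000
Σ(xᵢ − x̄)³ = -20607.8400 ⇒ m₃ = -20607.8400/5 = -4121.56800
m₂^(3/2) = 250.64000^(1.5) = 3968.03572
g1 = m₃ / m₂^(3/2) = -4121.56800 / 3968.03572 ≈ -1.039

-1.039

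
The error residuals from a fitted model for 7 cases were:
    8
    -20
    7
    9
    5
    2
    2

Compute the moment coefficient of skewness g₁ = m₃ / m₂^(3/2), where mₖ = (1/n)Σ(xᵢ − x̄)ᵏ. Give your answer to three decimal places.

-1.730

x̄ = (8 - 20 + 7 + 9 + 5 + 2 + 2) / 7 = 1.8571
deviations (xᵢ − x̄): 6.1429, -21.8571, 5.1429, 7.1429, 3.1429, 0.1429, 0.1429
Σ(xᵢ − x̄)² = 602.8571 ⇒ m₂ = 602.8571/7 = 86.12245
Σ(xᵢ − x̄)³ = -9678.6122 ⇒ m₃ = -9678.6122/7 = -1382.65889
m₂^(3/2) = 86.12245^(1.5) = 799.23511
g₁ = m₃ / m₂^(3/2) = -1382.65889 / 799.23511 ≈ -1.730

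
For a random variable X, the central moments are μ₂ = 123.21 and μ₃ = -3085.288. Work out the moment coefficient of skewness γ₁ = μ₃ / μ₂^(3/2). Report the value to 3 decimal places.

-2.256

σ = √μ₂ = √123.21 = 11.10000
σ³ = μ₂^(3/2) = 1367.63100
γ₁ = μ₃/σ³ = -3085.288 / 1367.63100 ≈ -2.256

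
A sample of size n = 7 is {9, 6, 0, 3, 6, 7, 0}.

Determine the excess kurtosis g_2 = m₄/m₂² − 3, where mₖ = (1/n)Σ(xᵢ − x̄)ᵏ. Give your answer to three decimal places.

-1.369

x̄ = 4.4286
Σ(xᵢ − x̄)² = 73.7143 ⇒ m₂ = 10.53061
Σ(xᵢ − x̄)⁴ = 1266.0875 ⇒ m₄ = 180.86964
m₂² = 110.89379
g_2 = m₄/m₂² − 3 = 1.63102 − 3 ≈ -1.369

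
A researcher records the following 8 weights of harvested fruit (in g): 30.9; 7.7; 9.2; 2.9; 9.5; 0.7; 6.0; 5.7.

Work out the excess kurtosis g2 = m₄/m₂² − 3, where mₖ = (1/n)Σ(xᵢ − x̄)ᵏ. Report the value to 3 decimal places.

x̄ = 9.0750
Σ(xᵢ − x̄)² = 607.5350 ⇒ m₂ = 75.94188
Σ(xᵢ − x̄)⁴ = 233487.2787 ⇒ m₄ = 29185.90983
m₂² = 5767.16838
g2 = m₄/m₂² − 3 = 5.06070 − 3 ≈ 2.061

2.061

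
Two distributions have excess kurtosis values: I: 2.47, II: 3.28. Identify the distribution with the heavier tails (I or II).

II

Higher excess kurtosis ⇒ heavier tails relative to the normal distribution.
2.47 vs 3.28: the larger is 3.28, so II has heavier tails.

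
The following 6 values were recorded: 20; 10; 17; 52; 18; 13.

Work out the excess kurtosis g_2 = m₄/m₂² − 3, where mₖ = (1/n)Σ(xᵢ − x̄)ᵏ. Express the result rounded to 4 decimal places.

0.8239

x̄ = 21.6667
Σ(xᵢ − x̄)² = 1169.3333 ⇒ m₂ = 194.88889
Σ(xᵢ − x̄)⁴ = 871435.1111 ⇒ m₄ = 145239.18519
m₂² = 37981.67901
g_2 = m₄/m₂² − 3 = 3.82393 − 3 ≈ 0.8239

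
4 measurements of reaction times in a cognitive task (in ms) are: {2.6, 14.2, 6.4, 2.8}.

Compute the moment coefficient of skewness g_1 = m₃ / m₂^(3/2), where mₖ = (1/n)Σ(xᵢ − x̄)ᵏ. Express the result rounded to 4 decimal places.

0.8368

x̄ = (2.6 + 14.2 + 6.4 + 2.8) / 4 = 6.5000
deviations (xᵢ − x̄): -3.9000, 7.7000, -0.1000, -3.7000
Σ(xᵢ − x̄)² = 88.2000 ⇒ m₂ = 88.2000/4 = 22.05000
Σ(xᵢ − x̄)³ = 346.5600 ⇒ m₃ = 346.5600/4 = 86.64000
m₂^(3/2) = 22.05000^(1.5) = 103.54113
g_1 = m₃ / m₂^(3/2) = 86.64000 / 103.54113 ≈ 0.8368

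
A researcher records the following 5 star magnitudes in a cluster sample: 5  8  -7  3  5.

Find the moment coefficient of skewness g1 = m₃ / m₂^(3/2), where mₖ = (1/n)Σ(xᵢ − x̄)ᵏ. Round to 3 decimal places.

-1.139

x̄ = (5 + 8 - 7 + 3 + 5) / 5 = 2.8000
deviations (xᵢ − x̄): 2.2000, 5.2000, -9.8000, 0.2000, 2.2000
Σ(xᵢ − x̄)² = 132.8000 ⇒ m₂ = 132.8000/5 = 26.56000
Σ(xᵢ − x̄)³ = -779.2800 ⇒ m₃ = -779.2800/5 = -155.85600
m₂^(3/2) = 26.56000^(1.5) = 136.88066
g1 = m₃ / m₂^(3/2) = -155.85600 / 136.88066 ≈ -1.139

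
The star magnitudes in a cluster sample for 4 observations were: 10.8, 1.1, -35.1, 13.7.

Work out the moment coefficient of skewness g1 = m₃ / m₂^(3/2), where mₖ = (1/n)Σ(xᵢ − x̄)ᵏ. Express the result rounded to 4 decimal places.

x̄ = (10.8 + 1.1 - 35.1 + 13.7) / 4 = -2.3750
deviations (xᵢ − x̄): 13.1750, 3.4750, -32.7250, 16.0750
Σ(xᵢ − x̄)² = 1514.9875 ⇒ m₂ = 1514.9875/4 = 378.74688
Σ(xᵢ − x̄)³ = -28563.2831 ⇒ m₃ = -28563.2831/4 = -7140.82078
m₂^(3/2) = 378.74688^(1.5) = 7370.95207
g1 = m₃ / m₂^(3/2) = -7140.82078 / 7370.95207 ≈ -0.9688

-0.9688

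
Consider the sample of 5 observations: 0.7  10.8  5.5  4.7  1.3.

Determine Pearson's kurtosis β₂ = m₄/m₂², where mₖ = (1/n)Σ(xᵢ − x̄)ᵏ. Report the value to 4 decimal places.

x̄ = 4.6000
Σ(xᵢ − x̄)² = 65.3600 ⇒ m₂ = 13.07200
Σ(xᵢ − x̄)⁴ = 1828.2260 ⇒ m₄ = 365.64520
m₂² = 170.87718
β₂ = m₄/m₂² = 365.64520 / 170.87718 ≈ 2.1398

2.1398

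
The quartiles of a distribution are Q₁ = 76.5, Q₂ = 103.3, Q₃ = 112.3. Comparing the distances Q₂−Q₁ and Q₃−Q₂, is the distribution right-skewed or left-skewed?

left-skewed

Q₂ − Q₁ = 26.8;  Q₃ − Q₂ = 9.0
Q₂ − Q₁ > Q₃ − Q₂ ⇒ the lower half is more spread out ⇒ left-skewed.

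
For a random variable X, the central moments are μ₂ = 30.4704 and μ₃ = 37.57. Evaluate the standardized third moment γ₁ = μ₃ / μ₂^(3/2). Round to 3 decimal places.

0.223

σ = √μ₂ = √30.4704 = 5.52000
σ³ = μ₂^(3/2) = 168.19661
γ₁ = μ₃/σ³ = 37.57 / 168.19661 ≈ 0.223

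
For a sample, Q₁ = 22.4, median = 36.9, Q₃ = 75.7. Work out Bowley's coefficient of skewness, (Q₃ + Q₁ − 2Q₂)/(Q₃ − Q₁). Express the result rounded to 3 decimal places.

0.456

numerator: Q₃ + Q₁ − 2Q₂ = 75.7 + 22.4 − 2×36.9 = 24.3000
denominator: Q₃ − Q₁ = 75.7 − 22.4 = 53.3000
Bowley skewness = 24.3000 / 53.3000 ≈ 0.456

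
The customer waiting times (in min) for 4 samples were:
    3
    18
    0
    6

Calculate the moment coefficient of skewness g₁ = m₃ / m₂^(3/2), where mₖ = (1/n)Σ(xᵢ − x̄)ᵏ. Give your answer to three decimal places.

x̄ = (3 + 18 + 0 + 6) / 4 = 6.7500
deviations (xᵢ − x̄): -3.7500, 11.2500, -6.7500, -0.7500
Σ(xᵢ − x̄)² = 186.7500 ⇒ m₂ = 186.7500/4 = 46.68750
Σ(xᵢ − x̄)³ = 1063.1250 ⇒ m₃ = 1063.1250/4 = 265.78125
m₂^(3/2) = 46.68750^(1.5) = 319.00753
g₁ = m₃ / m₂^(3/2) = 265.78125 / 319.00753 ≈ 0.833

0.833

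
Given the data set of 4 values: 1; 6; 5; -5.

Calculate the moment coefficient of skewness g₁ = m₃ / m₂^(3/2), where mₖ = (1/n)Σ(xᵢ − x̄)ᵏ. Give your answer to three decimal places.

x̄ = (1 + 6 + 5 - 5) / 4 = 1.7500
deviations (xᵢ − x̄): -0.7500, 4.2500, 3.2500, -6.7500
Σ(xᵢ − x̄)² = 74.7500 ⇒ m₂ = 74.7500/4 = 18.68750
Σ(xᵢ − x̄)³ = -196.8750 ⇒ m₃ = -196.8750/4 = -49.21875
m₂^(3/2) = 18.68750^(1.5) = 80.78427
g₁ = m₃ / m₂^(3/2) = -49.21875 / 80.78427 ≈ -0.609

-0.609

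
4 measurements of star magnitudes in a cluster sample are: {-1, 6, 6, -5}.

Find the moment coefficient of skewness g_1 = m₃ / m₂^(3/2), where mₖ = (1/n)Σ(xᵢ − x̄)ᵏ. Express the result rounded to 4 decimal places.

x̄ = (-1 + 6 + 6 - 5) / 4 = 1.5000
deviations (xᵢ − x̄): -2.5000, 4.5000, 4.5000, -6.5000
Σ(xᵢ − x̄)² = 89.0000 ⇒ m₂ = 89.0000/4 = 22.25000
Σ(xᵢ − x̄)³ = -108.0000 ⇒ m₃ = -108.0000/4 = -27.00000
m₂^(3/2) = 22.25000^(1.5) = 104.95304
g_1 = m₃ / m₂^(3/2) = -27.00000 / 104.95304 ≈ -0.2573

-0.2573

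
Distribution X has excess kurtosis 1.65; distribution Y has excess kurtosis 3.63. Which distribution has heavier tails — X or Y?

Y

Higher excess kurtosis ⇒ heavier tails relative to the normal distribution.
1.65 vs 3.63: the larger is 3.63, so Y has heavier tails.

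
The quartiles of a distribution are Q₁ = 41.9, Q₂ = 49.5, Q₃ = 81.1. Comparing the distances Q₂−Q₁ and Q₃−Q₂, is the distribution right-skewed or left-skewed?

Q₂ − Q₁ = 7.6;  Q₃ − Q₂ = 31.6
Q₃ − Q₂ > Q₂ − Q₁ ⇒ the upper half is more spread out ⇒ right-skewed.

right-skewed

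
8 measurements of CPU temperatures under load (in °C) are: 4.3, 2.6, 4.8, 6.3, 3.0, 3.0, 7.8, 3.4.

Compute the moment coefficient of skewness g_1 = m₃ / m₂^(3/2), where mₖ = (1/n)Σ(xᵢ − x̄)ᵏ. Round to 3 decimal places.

x̄ = (4.3 + 2.6 + 4.8 + 6.3 + 3.0 + 3.0 + 7.8 + 3.4) / 8 = 4.4000
deviations (xᵢ − x̄): -0.1000, -1.8000, 0.4000, 1.9000, -1.4000, -1.4000, 3.4000, -1.0000
Σ(xᵢ − x̄)² = 23.5000 ⇒ m₂ = 23.5000/8 = 2.93750
Σ(xᵢ − x̄)³ = 33.9060 ⇒ m₃ = 33.9060/8 = 4.23825
m₂^(3/2) = 2.93750^(1.5) = 5.03462
g_1 = m₃ / m₂^(3/2) = 4.23825 / 5.03462 ≈ 0.842

0.842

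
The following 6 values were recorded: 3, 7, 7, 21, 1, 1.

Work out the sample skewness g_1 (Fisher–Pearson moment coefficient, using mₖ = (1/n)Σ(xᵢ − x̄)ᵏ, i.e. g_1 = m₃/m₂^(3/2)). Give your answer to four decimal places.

x̄ = (3 + 7 + 7 + 21 + 1 + 1) / 6 = 6.6667
deviations (xᵢ − x̄): -3.6667, 0.3333, 0.3333, 14.3333, -5.6667, -5.6667
Σ(xᵢ − x̄)² = 283.3333 ⇒ m₂ = 283.3333/6 = 47.22222
Σ(xᵢ − x̄)³ = 2531.5556 ⇒ m₃ = 2531.5556/6 = 421.92593
m₂^(3/2) = 47.22222^(1.5) = 324.50368
g_1 = m₃ / m₂^(3/2) = 421.92593 / 324.50368 ≈ 1.3002

1.3002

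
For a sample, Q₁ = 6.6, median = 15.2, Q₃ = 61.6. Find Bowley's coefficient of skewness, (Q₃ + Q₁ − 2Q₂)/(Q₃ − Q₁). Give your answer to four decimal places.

0.6873

numerator: Q₃ + Q₁ − 2Q₂ = 61.6 + 6.6 − 2×15.2 = 37.8000
denominator: Q₃ − Q₁ = 61.6 − 6.6 = 55.0000
Bowley skewness = 37.8000 / 55.0000 ≈ 0.6873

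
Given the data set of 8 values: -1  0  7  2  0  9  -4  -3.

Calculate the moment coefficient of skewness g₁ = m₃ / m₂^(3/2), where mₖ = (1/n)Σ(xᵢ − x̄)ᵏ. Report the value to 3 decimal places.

0.662

x̄ = (-1 + 0 + 7 + 2 + 0 + 9 - 4 - 3) / 8 = 1.2500
deviations (xᵢ − x̄): -2.2500, -1.2500, 5.7500, 0.7500, -1.2500, 7.7500, -5.2500, -4.2500
Σ(xᵢ − x̄)² = 147.5000 ⇒ m₂ = 147.5000/8 = 18.43750
Σ(xᵢ − x̄)³ = 419.2500 ⇒ m₃ = 419.2500/8 = 52.40625
m₂^(3/2) = 18.43750^(1.5) = 79.16862
g₁ = m₃ / m₂^(3/2) = 52.40625 / 79.16862 ≈ 0.662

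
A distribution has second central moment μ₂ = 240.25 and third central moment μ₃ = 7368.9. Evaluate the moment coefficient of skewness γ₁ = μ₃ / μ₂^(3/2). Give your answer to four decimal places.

1.9788

σ = √μ₂ = √240.25 = 15.50000
σ³ = μ₂^(3/2) = 3723.87500
γ₁ = μ₃/σ³ = 7368.9 / 3723.87500 ≈ 1.9788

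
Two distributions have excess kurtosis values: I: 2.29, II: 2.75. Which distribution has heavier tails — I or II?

Higher excess kurtosis ⇒ heavier tails relative to the normal distribution.
2.29 vs 2.75: the larger is 2.75, so II has heavier tails.

II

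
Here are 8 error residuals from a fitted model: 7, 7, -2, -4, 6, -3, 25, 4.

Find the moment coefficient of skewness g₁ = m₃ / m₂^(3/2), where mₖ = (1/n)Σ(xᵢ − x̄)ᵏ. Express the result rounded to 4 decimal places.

x̄ = (7 + 7 - 2 - 4 + 6 - 3 + 25 + 4) / 8 = 5.0000
deviations (xᵢ − x̄): 2.0000, 2.0000, -7.0000, -9.0000, 1.0000, -8.0000, 20.0000, -1.0000
Σ(xᵢ − x̄)² = 604.0000 ⇒ m₂ = 604.0000/8 = 75.50000
Σ(xᵢ − x̄)³ = 6432.0000 ⇒ m₃ = 6432.0000/8 = 804.00000
m₂^(3/2) = 75.50000^(1.5) = 656.02506
g₁ = m₃ / m₂^(3/2) = 804.00000 / 656.02506 ≈ 1.2256

1.2256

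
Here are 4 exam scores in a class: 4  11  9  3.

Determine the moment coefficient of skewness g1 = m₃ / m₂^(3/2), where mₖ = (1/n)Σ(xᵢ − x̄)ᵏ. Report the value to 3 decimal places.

x̄ = (4 + 11 + 9 + 3) / 4 = 6.7500
deviations (xᵢ − x̄): -2.7500, 4.2500, 2.2500, -3.7500
Σ(xᵢ − x̄)² = 44.7500 ⇒ m₂ = 44.7500/4 = 11.18750
Σ(xᵢ − x̄)³ = 14.6250 ⇒ m₃ = 14.6250/4 = 3.65625
m₂^(3/2) = 11.18750^(1.5) = 37.41964
g1 = m₃ / m₂^(3/2) = 3.65625 / 37.41964 ≈ 0.098

0.098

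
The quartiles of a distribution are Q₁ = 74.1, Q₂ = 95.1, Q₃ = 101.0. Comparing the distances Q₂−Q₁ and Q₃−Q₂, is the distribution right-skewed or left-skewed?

left-skewed

Q₂ − Q₁ = 21.0;  Q₃ − Q₂ = 5.9
Q₂ − Q₁ > Q₃ − Q₂ ⇒ the lower half is more spread out ⇒ left-skewed.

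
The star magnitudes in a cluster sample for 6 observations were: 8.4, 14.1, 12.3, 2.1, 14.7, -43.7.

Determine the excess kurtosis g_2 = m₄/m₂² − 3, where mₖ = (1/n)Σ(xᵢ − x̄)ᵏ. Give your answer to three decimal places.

x̄ = 1.3167
Σ(xᵢ − x̄)² = 2540.4483 ⇒ m₂ = 423.40806
Σ(xᵢ − x̄)⁴ = 4182559.3057 ⇒ m₄ = 697093.21762
m₂² = 179274.38151
g_2 = m₄/m₂² − 3 = 3.88842 − 3 ≈ 0.888

0.888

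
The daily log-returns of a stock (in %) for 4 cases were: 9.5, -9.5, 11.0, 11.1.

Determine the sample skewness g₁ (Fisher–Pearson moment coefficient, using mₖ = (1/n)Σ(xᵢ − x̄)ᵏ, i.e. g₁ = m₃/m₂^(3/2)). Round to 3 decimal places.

-1.137

x̄ = (9.5 - 9.5 + 11.0 + 11.1) / 4 = 5.5250
deviations (xᵢ − x̄): 3.9750, -15.0250, 5.4750, 5.5750
Σ(xᵢ − x̄)² = 302.6075 ⇒ m₂ = 302.6075/4 = 75.65188
Σ(xᵢ − x̄)³ = -2991.7046 ⇒ m₃ = -2991.7046/4 = -747.92616
m₂^(3/2) = 75.65188^(1.5) = 658.00553
g₁ = m₃ / m₂^(3/2) = -747.92616 / 658.00553 ≈ -1.137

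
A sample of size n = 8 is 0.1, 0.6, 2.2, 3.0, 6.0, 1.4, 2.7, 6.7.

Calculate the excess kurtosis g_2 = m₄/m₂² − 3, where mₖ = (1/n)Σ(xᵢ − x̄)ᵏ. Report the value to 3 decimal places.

-0.952

x̄ = 2.8375
Σ(xᵢ − x̄)² = 39.9388 ⇒ m₂ = 4.99234
Σ(xᵢ − x̄)⁴ = 408.2609 ⇒ m₄ = 51.03261
m₂² = 24.92350
g_2 = m₄/m₂² − 3 = 2.04757 − 3 ≈ -0.952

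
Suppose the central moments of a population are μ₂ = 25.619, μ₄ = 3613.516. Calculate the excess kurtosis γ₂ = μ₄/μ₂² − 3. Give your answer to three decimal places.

2.506

μ₂² = 25.619² = 656.33316
μ₄/μ₂² = 3613.516 / 656.33316 = 5.50561
γ₂ = 5.50561 − 3 ≈ 2.506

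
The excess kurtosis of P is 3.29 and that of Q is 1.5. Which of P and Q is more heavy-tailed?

Higher excess kurtosis ⇒ heavier tails relative to the normal distribution.
3.29 vs 1.5: the larger is 3.29, so P has heavier tails.

P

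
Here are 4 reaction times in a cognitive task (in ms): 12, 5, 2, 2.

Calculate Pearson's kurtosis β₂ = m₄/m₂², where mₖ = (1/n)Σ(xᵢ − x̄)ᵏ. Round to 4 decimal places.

2.0640

x̄ = 5.2500
Σ(xᵢ − x̄)² = 66.7500 ⇒ m₂ = 16.68750
Σ(xᵢ − x̄)⁴ = 2299.0781 ⇒ m₄ = 574.76953
m₂² = 278.47266
β₂ = m₄/m₂² = 574.76953 / 278.47266 ≈ 2.0640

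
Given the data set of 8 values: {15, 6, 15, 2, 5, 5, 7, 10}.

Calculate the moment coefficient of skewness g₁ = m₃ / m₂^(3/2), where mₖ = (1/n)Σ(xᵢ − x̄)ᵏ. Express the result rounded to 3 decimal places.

0.492

x̄ = (15 + 6 + 15 + 2 + 5 + 5 + 7 + 10) / 8 = 8.1250
deviations (xᵢ − x̄): 6.8750, -2.1250, 6.8750, -6.1250, -3.1250, -3.1250, -1.1250, 1.8750
Σ(xᵢ − x̄)² = 160.8750 ⇒ m₂ = 160.8750/8 = 20.10938
Σ(xᵢ − x̄)³ = 354.6563 ⇒ m₃ = 354.6563/8 = 44.33203
m₂^(3/2) = 20.10938^(1.5) = 90.17743
g₁ = m₃ / m₂^(3/2) = 44.33203 / 90.17743 ≈ 0.492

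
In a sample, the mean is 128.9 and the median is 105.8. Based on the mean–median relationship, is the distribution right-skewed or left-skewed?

right-skewed

mean − median = 128.9 − 105.8 = 23.1
mean > median ⇒ the longer tail is on the right ⇒ right-skewed (positively skewed).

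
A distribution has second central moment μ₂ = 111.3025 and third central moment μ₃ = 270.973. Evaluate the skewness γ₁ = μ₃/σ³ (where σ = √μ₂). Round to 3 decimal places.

0.231

σ = √μ₂ = √111.3025 = 10.55000
σ³ = μ₂^(3/2) = 1174.24137
γ₁ = μ₃/σ³ = 270.973 / 1174.24137 ≈ 0.231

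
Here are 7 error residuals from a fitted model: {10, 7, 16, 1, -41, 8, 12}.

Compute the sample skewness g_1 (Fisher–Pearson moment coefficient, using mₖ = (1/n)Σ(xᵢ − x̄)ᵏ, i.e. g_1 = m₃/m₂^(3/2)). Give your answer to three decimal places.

x̄ = (10 + 7 + 16 + 1 - 41 + 8 + 12) / 7 = 1.8571
deviations (xᵢ − x̄): 8.1429, 5.1429, 14.1429, -0.8571, -42.8571, 6.1429, 10.1429
Σ(xᵢ − x̄)² = 2270.8571 ⇒ m₂ = 2270.8571/7 = 324.40816
Σ(xᵢ − x̄)³ = -73937.7551 ⇒ m₃ = -73937.7551/7 = -10562.53644
m₂^(3/2) = 324.40816^(1.5) = 5843.02388
g_1 = m₃ / m₂^(3/2) = -10562.53644 / 5843.02388 ≈ -1.808

-1.808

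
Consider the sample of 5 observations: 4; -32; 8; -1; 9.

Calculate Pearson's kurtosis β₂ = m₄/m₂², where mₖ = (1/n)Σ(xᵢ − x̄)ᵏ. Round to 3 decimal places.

2.979

x̄ = -2.4000
Σ(xᵢ − x̄)² = 1157.2000 ⇒ m₂ = 231.44000
Σ(xᵢ − x̄)⁴ = 797926.0960 ⇒ m₄ = 159585.21920
m₂² = 53564.47360
β₂ = m₄/m₂² = 159585.21920 / 53564.47360 ≈ 2.979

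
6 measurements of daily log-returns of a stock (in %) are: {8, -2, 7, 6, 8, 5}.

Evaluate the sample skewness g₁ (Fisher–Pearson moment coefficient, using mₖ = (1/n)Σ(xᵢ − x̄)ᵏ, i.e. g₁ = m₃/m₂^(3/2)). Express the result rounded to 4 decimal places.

-1.4293

x̄ = (8 - 2 + 7 + 6 + 8 + 5) / 6 = 5.3333
deviations (xᵢ − x̄): 2.6667, -7.3333, 1.6667, 0.6667, 2.6667, -0.3333
Σ(xᵢ − x̄)² = 71.3333 ⇒ m₂ = 71.3333/6 = 11.88889
Σ(xᵢ − x̄)³ = -351.5556 ⇒ m₃ = -351.5556/6 = -58.59259
m₂^(3/2) = 11.88889^(1.5) = 40.99321
g₁ = m₃ / m₂^(3/2) = -58.59259 / 40.99321 ≈ -1.4293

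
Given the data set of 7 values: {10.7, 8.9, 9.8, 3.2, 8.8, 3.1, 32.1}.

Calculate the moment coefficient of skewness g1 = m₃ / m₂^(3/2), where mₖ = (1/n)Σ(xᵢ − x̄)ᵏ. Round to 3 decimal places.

x̄ = (10.7 + 8.9 + 9.8 + 3.2 + 8.8 + 3.1 + 32.1) / 7 = 10.9429
deviations (xᵢ − x̄): -0.2429, -2.0429, -1.1429, -7.7429, -2.1429, -7.8429, 21.1571
Σ(xᵢ − x̄)² = 579.2171 ⇒ m₂ = 579.2171/7 = 82.74531
Σ(xᵢ − x̄)³ = 8503.9717 ⇒ m₃ = 8503.9717/7 = 1214.85310
m₂^(3/2) = 82.74531^(1.5) = 752.68810
g1 = m₃ / m₂^(3/2) = 1214.85310 / 752.68810 ≈ 1.614

1.614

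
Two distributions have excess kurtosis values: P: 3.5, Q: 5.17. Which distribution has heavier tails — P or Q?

Q

Higher excess kurtosis ⇒ heavier tails relative to the normal distribution.
3.5 vs 5.17: the larger is 5.17, so Q has heavier tails.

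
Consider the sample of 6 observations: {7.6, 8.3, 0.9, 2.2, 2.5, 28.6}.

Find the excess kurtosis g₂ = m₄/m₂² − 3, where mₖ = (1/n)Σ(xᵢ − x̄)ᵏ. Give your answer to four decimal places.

0.6011

x̄ = 8.3500
Σ(xᵢ − x̄)² = 538.1750 ⇒ m₂ = 89.69583
Σ(xᵢ − x̄)⁴ = 173833.8188 ⇒ m₄ = 28972.30314
m₂² = 8045.34252
g₂ = m₄/m₂² − 3 = 3.60113 − 3 ≈ 0.6011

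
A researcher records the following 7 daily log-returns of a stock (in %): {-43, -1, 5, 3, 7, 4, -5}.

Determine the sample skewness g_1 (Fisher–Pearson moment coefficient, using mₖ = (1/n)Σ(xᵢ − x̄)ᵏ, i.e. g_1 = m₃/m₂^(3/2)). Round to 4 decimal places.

-1.8287

x̄ = (-43 - 1 + 5 + 3 + 7 + 4 - 5) / 7 = -4.2857
deviations (xᵢ − x̄): -38.7143, 3.2857, 9.2857, 7.2857, 11.2857, 8.2857, -0.7143
Σ(xᵢ − x̄)² = 1845.4286 ⇒ m₂ = 1845.4286/7 = 263.63265
Σ(xᵢ − x̄)³ = -54796.0408 ⇒ m₃ = -54796.0408/7 = -7828.00583
m₂^(3/2) = 263.63265^(1.5) = 4280.54237
g_1 = m₃ / m₂^(3/2) = -7828.00583 / 4280.54237 ≈ -1.8287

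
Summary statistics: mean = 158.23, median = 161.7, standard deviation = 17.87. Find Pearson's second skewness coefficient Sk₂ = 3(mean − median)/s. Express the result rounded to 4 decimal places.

Sk₂ = 3(158.23 − 161.7) / 17.87 = 3 × -3.4700 / 17.87
    = -10.4100 / 17.87 ≈ -0.5825

-0.5825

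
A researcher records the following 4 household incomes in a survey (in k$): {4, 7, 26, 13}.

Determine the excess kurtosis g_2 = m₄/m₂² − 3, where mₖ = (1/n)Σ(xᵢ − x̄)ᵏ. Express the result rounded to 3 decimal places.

x̄ = 12.5000
Σ(xᵢ − x̄)² = 285.0000 ⇒ m₂ = 71.25000
Σ(xᵢ − x̄)⁴ = 39350.2500 ⇒ m₄ = 9837.56250
m₂² = 5076.56250
g_2 = m₄/m₂² − 3 = 1.93784 − 3 ≈ -1.062

-1.062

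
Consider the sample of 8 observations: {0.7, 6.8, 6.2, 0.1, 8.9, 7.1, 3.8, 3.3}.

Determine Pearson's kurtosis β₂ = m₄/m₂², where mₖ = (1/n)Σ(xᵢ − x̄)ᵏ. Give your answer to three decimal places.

x̄ = 4.6125
Σ(xᵢ − x̄)² = 69.9288 ⇒ m₂ = 8.74109
Σ(xᵢ − x̄)⁴ = 1057.8235 ⇒ m₄ = 132.22794
m₂² = 76.40672
β₂ = m₄/m₂² = 132.22794 / 76.40672 ≈ 1.731

1.731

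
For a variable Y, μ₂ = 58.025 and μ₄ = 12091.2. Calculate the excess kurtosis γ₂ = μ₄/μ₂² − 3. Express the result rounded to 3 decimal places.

0.591

μ₂² = 58.025² = 3366.90063
μ₄/μ₂² = 12091.2 / 3366.90063 = 3.59120
γ₂ = 3.59120 − 3 ≈ 0.591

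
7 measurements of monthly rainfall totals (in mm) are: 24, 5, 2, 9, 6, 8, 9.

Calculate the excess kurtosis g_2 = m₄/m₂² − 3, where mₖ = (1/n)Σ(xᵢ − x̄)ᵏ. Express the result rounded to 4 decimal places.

x̄ = 9.0000
Σ(xᵢ − x̄)² = 300.0000 ⇒ m₂ = 42.85714
Σ(xᵢ − x̄)⁴ = 53364.0000 ⇒ m₄ = 7623.42857
m₂² = 1836.73469
g_2 = m₄/m₂² − 3 = 4.15053 − 3 ≈ 1.1505

1.1505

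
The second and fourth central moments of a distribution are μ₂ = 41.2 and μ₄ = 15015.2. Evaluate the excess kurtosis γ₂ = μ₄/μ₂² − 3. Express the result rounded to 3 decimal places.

5.846

μ₂² = 41.2² = 1697.44000
μ₄/μ₂² = 15015.2 / 1697.44000 = 8.84579
γ₂ = 8.84579 − 3 ≈ 5.846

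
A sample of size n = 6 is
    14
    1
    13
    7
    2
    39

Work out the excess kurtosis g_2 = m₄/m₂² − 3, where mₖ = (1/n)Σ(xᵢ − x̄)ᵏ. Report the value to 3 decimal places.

x̄ = 12.6667
Σ(xᵢ − x̄)² = 977.3333 ⇒ m₂ = 162.88889
Σ(xᵢ − x̄)⁴ = 513371.1111 ⇒ m₄ = 85561.85185
m₂² = 26532.79012
g_2 = m₄/m₂² − 3 = 3.22476 − 3 ≈ 0.225

0.225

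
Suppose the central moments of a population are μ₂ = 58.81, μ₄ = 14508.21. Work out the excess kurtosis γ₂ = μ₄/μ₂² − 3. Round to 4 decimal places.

1.1948

μ₂² = 58.81² = 3458.61610
μ₄/μ₂² = 14508.21 / 3458.61610 = 4.19480
γ₂ = 4.19480 − 3 ≈ 1.1948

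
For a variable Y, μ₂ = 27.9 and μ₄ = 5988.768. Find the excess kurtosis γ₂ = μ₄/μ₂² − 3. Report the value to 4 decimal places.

μ₂² = 27.9² = 778.41000
μ₄/μ₂² = 5988.768 / 778.41000 = 7.69359
γ₂ = 7.69359 − 3 ≈ 4.6936

4.6936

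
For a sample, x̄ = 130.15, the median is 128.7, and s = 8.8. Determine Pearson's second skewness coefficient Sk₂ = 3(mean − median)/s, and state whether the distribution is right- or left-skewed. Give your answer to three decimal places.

0.494, right-skewed

Sk₂ = 3(130.15 − 128.7) / 8.8 = 3 × 1.4500 / 8.8
    = 4.3500 / 8.8 ≈ 0.494
Sk₂ > 0 ⇒ mean > median ⇒ right-skewed (positive skew).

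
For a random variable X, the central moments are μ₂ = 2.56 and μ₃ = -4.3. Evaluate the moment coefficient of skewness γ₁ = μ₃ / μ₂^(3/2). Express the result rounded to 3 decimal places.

-1.050

σ = √μ₂ = √2.56 = 1.60000
σ³ = μ₂^(3/2) = 4.09600
γ₁ = μ₃/σ³ = -4.3 / 4.09600 ≈ -1.050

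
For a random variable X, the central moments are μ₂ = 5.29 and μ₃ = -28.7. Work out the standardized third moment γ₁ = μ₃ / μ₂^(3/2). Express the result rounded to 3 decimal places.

-2.359

σ = √μ₂ = √5.29 = 2.30000
σ³ = μ₂^(3/2) = 12.16700
γ₁ = μ₃/σ³ = -28.7 / 12.16700 ≈ -2.359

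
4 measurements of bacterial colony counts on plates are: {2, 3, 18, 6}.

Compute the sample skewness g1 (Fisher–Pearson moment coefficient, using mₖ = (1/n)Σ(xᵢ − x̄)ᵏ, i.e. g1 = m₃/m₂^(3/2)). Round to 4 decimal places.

x̄ = (2 + 3 + 18 + 6) / 4 = 7.2500
deviations (xᵢ − x̄): -5.2500, -4.2500, 10.7500, -1.2500
Σ(xᵢ − x̄)² = 162.7500 ⇒ m₂ = 162.7500/4 = 40.68750
Σ(xᵢ − x̄)³ = 1018.8750 ⇒ m₃ = 1018.8750/4 = 254.71875
m₂^(3/2) = 40.68750^(1.5) = 259.53236
g1 = m₃ / m₂^(3/2) = 254.71875 / 259.53236 ≈ 0.9815

0.9815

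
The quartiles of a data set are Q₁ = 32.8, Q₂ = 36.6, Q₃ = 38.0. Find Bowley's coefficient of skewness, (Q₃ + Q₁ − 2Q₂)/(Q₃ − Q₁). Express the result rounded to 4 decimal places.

-0.4615

numerator: Q₃ + Q₁ − 2Q₂ = 38.0 + 32.8 − 2×36.6 = -2.4000
denominator: Q₃ − Q₁ = 38.0 − 32.8 = 5.2000
Bowley skewness = -2.4000 / 5.2000 ≈ -0.4615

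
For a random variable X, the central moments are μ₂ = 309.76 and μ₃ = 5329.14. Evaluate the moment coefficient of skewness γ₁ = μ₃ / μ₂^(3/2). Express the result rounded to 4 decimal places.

0.9775

σ = √μ₂ = √309.76 = 17.60000
σ³ = μ₂^(3/2) = 5451.77600
γ₁ = μ₃/σ³ = 5329.14 / 5451.77600 ≈ 0.9775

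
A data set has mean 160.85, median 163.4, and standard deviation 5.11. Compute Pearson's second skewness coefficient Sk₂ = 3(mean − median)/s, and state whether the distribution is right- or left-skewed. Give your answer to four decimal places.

-1.4971, left-skewed

Sk₂ = 3(160.85 − 163.4) / 5.11 = 3 × -2.5500 / 5.11
    = -7.6500 / 5.11 ≈ -1.4971
Sk₂ < 0 ⇒ mean < median ⇒ left-skewed (negative skew).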